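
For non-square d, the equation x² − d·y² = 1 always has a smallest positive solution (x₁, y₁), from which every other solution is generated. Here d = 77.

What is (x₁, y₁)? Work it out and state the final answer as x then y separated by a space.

√77 → a₀=8, period (1,3,2,3,1,16); ℓ=6 even so k=5
i=0: a=8 ⇒ p=8, q=1
i=1: a=1 ⇒ p=9, q=1
i=2: a=3 ⇒ p=35, q=4
i=3: a=2 ⇒ p=79, q=9
i=4: a=3 ⇒ p=272, q=31
i=5: a=1 ⇒ p=351, q=40
(x₁, y₁) = (351, 40);  351² − 77·40² = 1 ✓

351 40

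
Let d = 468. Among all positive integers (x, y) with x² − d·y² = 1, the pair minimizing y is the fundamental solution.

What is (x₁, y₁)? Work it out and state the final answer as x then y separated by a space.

649 30

[21; 1,1,1,2,1,1,1,42] for √468; ℓ=8 ⇒ convergent index 7
step 0: (21, 1)  from 21·(1,0) + (0,1)
step 1: (22, 1)  from 1·(21,1) + (1,0)
step 2: (43, 2)  from 1·(22,1) + (21,1)
step 3: (65, 3)  from 1·(43,2) + (22,1)
step 4: (173, 8)  from 2·(65,3) + (43,2)
step 5: (238, 11)  from 1·(173,8) + (65,3)
step 6: (411, 19)  from 1·(238,11) + (173,8)
step 7: (649, 30)  from 1·(411,19) + (238,11)
(x₁, y₁) = (649, 30);  649² − 468·30² = 1 ✓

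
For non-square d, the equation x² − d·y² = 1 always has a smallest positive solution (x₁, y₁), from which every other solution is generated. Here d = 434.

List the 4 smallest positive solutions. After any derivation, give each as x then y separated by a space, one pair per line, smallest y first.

√434 → a₀=20, period (1,4,1,40); ℓ=4 even so k=3
a_0=20:  p_0=20·1+0=20,  q_0=20·0+1=1
a_1=1:  p_1=1·20+1=21,  q_1=1·1+0=1
a_2=4:  p_2=4·21+20=104,  q_2=4·1+1=5
a_3=1:  p_3=1·104+21=125,  q_3=1·5+1=6
→ (125, 6).  Check: 125²=15625, 434·6²=15624, difference 1.
n=2: (125,6)∘(125,6) = (125·125+434·6·6, 125·6+6·125) = (31249,1500)
n=3: (31249,1500)∘(125,6) = (125·31249+434·6·1500, 125·1500+6·31249) = (7812125,374994)
n=4: (7812125,374994)∘(125,6) = (125·7812125+434·6·374994, 125·374994+6·7812125) = (1953000001,93747000)

125 6
31249 1500
7812125 374994
1953000001 93747000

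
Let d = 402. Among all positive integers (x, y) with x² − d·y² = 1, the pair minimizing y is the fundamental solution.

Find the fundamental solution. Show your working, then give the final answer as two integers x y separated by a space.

401 20

d=402: √d = [20; 20,40] (ℓ=2, even), read p_1/q_1
step 0: (20, 1)  from 20·(1,0) + (0,1)
step 1: (401, 20)  from 20·(20,1) + (1,0)
fundamental: x₁=401, y₁=20  (since 160801 − 402·400 = 1)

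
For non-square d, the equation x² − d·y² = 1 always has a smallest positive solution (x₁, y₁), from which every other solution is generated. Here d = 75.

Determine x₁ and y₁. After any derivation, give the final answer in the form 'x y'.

√75 → a₀=8, period (1,1,1,16); ℓ=4 even so k=3
i=0: a=8 ⇒ p=8, q=1
…
i=2: a=1 ⇒ p=17, q=2
i=3: a=1 ⇒ p=26, q=3
→ (26, 3).  Check: 26²=676, 75·3²=675, difference 1.

26 3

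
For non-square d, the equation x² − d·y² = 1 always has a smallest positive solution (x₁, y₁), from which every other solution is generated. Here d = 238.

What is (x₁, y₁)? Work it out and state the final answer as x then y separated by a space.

11663 756

d=238: √d = [15; 2,2,1,14,1,2,2,30] (ℓ=8, even), read p_7/q_7
i=0: a=15 ⇒ p=15, q=1
i=1: a=2 ⇒ p=31, q=2
i=2: a=2 ⇒ p=77, q=5
i=3: a=1 ⇒ p=108, q=7
…
i=5: a=1 ⇒ p=1697, q=110
i=6: a=2 ⇒ p=4983, q=323
i=7: a=2 ⇒ p=11663, q=756
→ (11663, 756).  Check: 11663²=136025569, 238·756²=136025568, difference 1.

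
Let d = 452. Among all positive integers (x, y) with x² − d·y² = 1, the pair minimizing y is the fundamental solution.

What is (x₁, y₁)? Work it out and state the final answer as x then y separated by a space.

√452 → a₀=21, period (3,1,5,3,10,3,5,1,3,42); ℓ=10 even so k=9
i=0: a=21 ⇒ p=21, q=1
…
i=2: a=1 ⇒ p=85, q=4
…
i=5: a=10 ⇒ p=16009, q=753
…
i=8: a=1 ⇒ p=313483, q=14745
i=9: a=3 ⇒ p=1204353, q=56648
(x₁, y₁) = (1204353, 56648);  1204353² − 452·56648² = 1 ✓

1204353 56648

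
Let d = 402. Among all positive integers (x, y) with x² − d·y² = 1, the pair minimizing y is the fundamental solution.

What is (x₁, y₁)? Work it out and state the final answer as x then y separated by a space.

√402 = [20; 20,40, …], period ℓ=2 (even) → k=1
step 0: (20, 1)  from 20·(1,0) + (0,1)
step 1: (401, 20)  from 20·(20,1) + (1,0)
(x₁, y₁) = (401, 20);  401² − 402·20² = 1 ✓

401 20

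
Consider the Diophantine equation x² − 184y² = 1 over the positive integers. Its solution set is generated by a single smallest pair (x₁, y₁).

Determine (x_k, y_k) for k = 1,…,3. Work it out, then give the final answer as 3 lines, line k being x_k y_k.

d=184: √d = [13; 1,1,3,2,1,2,1,2,3,1,1,26] (ℓ=12, even), read p_11/q_11
a_0=13:  p_0=13·1+0=13,  q_0=13·0+1=1
…
a_3=3:  p_3=3·27+14=95,  q_3=3·2+1=7
…
a_6=2:  p_6=2·312+217=841,  q_6=2·23+16=62
a_7=1:  p_7=1·841+312=1153,  q_7=1·62+23=85
a_8=2:  p_8=2·1153+841=3147,  q_8=2·85+62=232
a_9=3:  p_9=3·3147+1153=10594,  q_9=3·232+85=781
a_10=1:  p_10=1·10594+3147=13741,  q_10=1·781+232=1013
a_11=1:  p_11=1·13741+10594=24335,  q_11=1·1013+781=1794
fundamental: x₁=24335, y₁=1794  (since 592192225 − 184·3218436 = 1)
k=2:  x_2 = 24335·24335+184·1794·1794 = 1184384449,  y_2 = 24335·1794+1794·24335 = 87313980
k=3:  x_3 = 24335·1184384449+184·1794·87313980 = 57643991108495,  y_3 = 24335·87313980+1794·1184384449 = 4249571404806

24335 1794
1184384449 87313980
57643991108495 4249571404806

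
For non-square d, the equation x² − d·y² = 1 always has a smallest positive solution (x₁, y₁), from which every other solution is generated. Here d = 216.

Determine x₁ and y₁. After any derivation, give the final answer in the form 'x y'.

485 33

[14; 1,2,3,2,1,28] for √216; ℓ=6 ⇒ convergent index 5
i=0: a=14 ⇒ p=14, q=1
…
i=2: a=2 ⇒ p=44, q=3
i=3: a=3 ⇒ p=147, q=10
i=4: a=2 ⇒ p=338, q=23
i=5: a=1 ⇒ p=485, q=33
→ (485, 33).  Check: 485²=235225, 216·33²=235224, difference 1.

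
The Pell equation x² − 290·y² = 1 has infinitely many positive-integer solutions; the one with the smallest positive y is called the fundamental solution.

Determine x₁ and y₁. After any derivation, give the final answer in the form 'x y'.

579 34

√290 → a₀=17, period (34); ℓ=1 odd so k=1
a_0=17:  p_0=17·1+0=17,  q_0=17·0+1=1
a_1=34:  p_1=34·17+1=579,  q_1=34·1+0=34
fundamental: x₁=579, y₁=34  (since 335241 − 290·1156 = 1)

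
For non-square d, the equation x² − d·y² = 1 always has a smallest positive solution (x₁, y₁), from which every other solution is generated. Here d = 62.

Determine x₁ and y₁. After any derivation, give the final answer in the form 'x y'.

√62 = [7; 1,6,1,14, …], period ℓ=4 (even) → k=3
i=0: a=7 ⇒ p=7, q=1
i=1: a=1 ⇒ p=8, q=1
i=2: a=6 ⇒ p=55, q=7
i=3: a=1 ⇒ p=63, q=8
→ (63, 8).  Check: 63²=3969, 62·8²=3968, difference 1.

63 8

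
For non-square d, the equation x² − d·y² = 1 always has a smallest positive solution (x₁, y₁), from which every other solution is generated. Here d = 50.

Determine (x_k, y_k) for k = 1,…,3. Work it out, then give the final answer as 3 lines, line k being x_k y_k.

[7; 14] for √50; ℓ=1 ⇒ convergent index 1
i=0: a=7 ⇒ p=7, q=1
i=1: a=14 ⇒ p=99, q=14
(x₁, y₁) = (99, 14);  99² − 50·14² = 1 ✓
(x_2, y_2) = (99·99 + 50·14·14, 99·14 + 14·99) = (19601, 2772)
(x_3, y_3) = (99·19601 + 50·14·2772, 99·2772 + 14·19601) = (3880899, 548842)

99 14
19601 2772
3880899 548842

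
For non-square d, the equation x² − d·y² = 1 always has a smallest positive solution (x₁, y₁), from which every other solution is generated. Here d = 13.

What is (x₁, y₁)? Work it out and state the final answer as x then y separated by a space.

[3; 1,1,1,1,6] for √13; ℓ=5 ⇒ convergent index 9
i=0: a=3 ⇒ p=3, q=1
…
i=2: a=1 ⇒ p=7, q=2
i=3: a=1 ⇒ p=11, q=3
i=4: a=1 ⇒ p=18, q=5
…
i=7: a=1 ⇒ p=256, q=71
i=8: a=1 ⇒ p=393, q=109
i=9: a=1 ⇒ p=649, q=180
fundamental: x₁=649, y₁=180  (since 421201 − 13·32400 = 1)

649 180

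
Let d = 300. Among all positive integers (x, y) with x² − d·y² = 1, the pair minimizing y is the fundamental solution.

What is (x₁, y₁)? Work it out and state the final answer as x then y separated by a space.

1351 78

√300 → a₀=17, period (3,8,3,34); ℓ=4 even so k=3
step 0: (17, 1)  from 17·(1,0) + (0,1)
…
step 2: (433, 25)  from 8·(52,3) + (17,1)
step 3: (1351, 78)  from 3·(433,25) + (52,3)
(x₁, y₁) = (1351, 78);  1351² − 300·78² = 1 ✓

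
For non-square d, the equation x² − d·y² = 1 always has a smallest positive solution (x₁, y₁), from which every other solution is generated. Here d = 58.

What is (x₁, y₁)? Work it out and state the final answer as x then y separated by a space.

[7; 1,1,1,1,1,1,14] for √58; ℓ=7 ⇒ convergent index 13
step 0: (7, 1)  from 7·(1,0) + (0,1)
step 1: (8, 1)  from 1·(7,1) + (1,0)
step 2: (15, 2)  from 1·(8,1) + (7,1)
step 3: (23, 3)  from 1·(15,2) + (8,1)
step 4: (38, 5)  from 1·(23,3) + (15,2)
…
step 7: (1447, 190)  from 14·(99,13) + (61,8)
…
step 9: (2993, 393)  from 1·(1546,203) + (1447,190)
step 10: (4539, 596)  from 1·(2993,393) + (1546,203)
…
step 12: (12071, 1585)  from 1·(7532,989) + (4539,596)
step 13: (19603, 2574)  from 1·(12071,1585) + (7532,989)
→ (19603, 2574).  Check: 19603²=384277609, 58·2574²=384277608, difference 1.

19603 2574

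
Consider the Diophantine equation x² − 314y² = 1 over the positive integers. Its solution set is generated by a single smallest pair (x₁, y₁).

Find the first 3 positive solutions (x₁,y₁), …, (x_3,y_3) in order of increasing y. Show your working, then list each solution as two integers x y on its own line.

[17; 1,2,1,1,2,1,34] for √314; ℓ=7 ⇒ convergent index 13
k=0  a_k=17  p_k/q_k = 17/1
k=1  a_k=1  p_k/q_k = 18/1
…
k=4  a_k=1  p_k/q_k = 124/7
k=5  a_k=2  p_k/q_k = 319/18
k=6  a_k=1  p_k/q_k = 443/25
k=7  a_k=34  p_k/q_k = 15381/868
…
k=9  a_k=2  p_k/q_k = 47029/2654
k=10  a_k=1  p_k/q_k = 62853/3547
…
k=12  a_k=2  p_k/q_k = 282617/15949
k=13  a_k=1  p_k/q_k = 392499/22150
fundamental: x₁=392499, y₁=22150  (since 154055465001 − 314·490622500 = 1)
(392499+22150√314)^2 = 308110930001 + 17387705700√314
(392499+22150√314)^3 = 241866463828532499 + 13649314199066450√314

392499 22150
308110930001 17387705700
241866463828532499 13649314199066450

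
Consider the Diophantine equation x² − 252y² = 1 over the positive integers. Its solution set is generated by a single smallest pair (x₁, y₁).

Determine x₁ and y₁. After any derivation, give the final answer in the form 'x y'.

127 8

[15; 1,6,1,30] for √252; ℓ=4 ⇒ convergent index 3
step 0: (15, 1)  from 15·(1,0) + (0,1)
…
step 2: (111, 7)  from 6·(16,1) + (15,1)
step 3: (127, 8)  from 1·(111,7) + (16,1)
→ (127, 8).  Check: 127²=16129, 252·8²=16128, difference 1.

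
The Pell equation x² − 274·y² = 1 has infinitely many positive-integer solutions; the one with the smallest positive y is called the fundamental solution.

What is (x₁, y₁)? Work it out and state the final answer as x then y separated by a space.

3959299 239190

√274 → a₀=16, period (1,1,4,4,1,1,32); ℓ=7 odd so k=13
a_0=16:  p_0=16·1+0=16,  q_0=16·0+1=1
…
a_4=4:  p_4=4·149+33=629,  q_4=4·9+2=38
…
a_9=1:  p_9=1·47209+45802=93011,  q_9=1·2852+2767=5619
a_10=4:  p_10=4·93011+47209=419253,  q_10=4·5619+2852=25328
a_11=4:  p_11=4·419253+93011=1770023,  q_11=4·25328+5619=106931
a_12=1:  p_12=1·1770023+419253=2189276,  q_12=1·106931+25328=132259
a_13=1:  p_13=1·2189276+1770023=3959299,  q_13=1·132259+106931=239190
(x₁, y₁) = (3959299, 239190);  3959299² − 274·239190² = 1 ✓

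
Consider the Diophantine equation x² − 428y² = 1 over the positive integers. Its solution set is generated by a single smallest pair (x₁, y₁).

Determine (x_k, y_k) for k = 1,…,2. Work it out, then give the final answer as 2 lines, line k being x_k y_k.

1850887 89466
6851565373537 331182912684

[20; 1,2,4,1,5,10,5,1,4,2,1,40] for √428; ℓ=12 ⇒ convergent index 11
i=0: a=20 ⇒ p=20, q=1
i=1: a=1 ⇒ p=21, q=1
i=2: a=2 ⇒ p=62, q=3
i=3: a=4 ⇒ p=269, q=13
i=4: a=1 ⇒ p=331, q=16
i=5: a=5 ⇒ p=1924, q=93
…
i=7: a=5 ⇒ p=99779, q=4823
i=8: a=1 ⇒ p=119350, q=5769
i=9: a=4 ⇒ p=577179, q=27899
i=10: a=2 ⇒ p=1273708, q=61567
i=11: a=1 ⇒ p=1850887, q=89466
→ (1850887, 89466).  Check: 1850887²=3425782686769, 428·89466²=3425782686768, difference 1.
(x_2, y_2) = (1850887·1850887 + 428·89466·89466, 1850887·89466 + 89466·1850887) = (6851565373537, 331182912684)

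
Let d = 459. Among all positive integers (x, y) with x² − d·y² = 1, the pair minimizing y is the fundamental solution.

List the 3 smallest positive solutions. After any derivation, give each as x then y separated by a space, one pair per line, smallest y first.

√459 = [21; 2,2,1,4,21,4,1,2,2,42, …], period ℓ=10 (even) → k=9
k=0  a_k=21  p_k/q_k = 21/1
k=1  a_k=2  p_k/q_k = 43/2
…
k=3  a_k=1  p_k/q_k = 150/7
k=4  a_k=4  p_k/q_k = 707/33
…
k=6  a_k=4  p_k/q_k = 60695/2833
k=7  a_k=1  p_k/q_k = 75692/3533
k=8  a_k=2  p_k/q_k = 212079/9899
k=9  a_k=2  p_k/q_k = 499850/23331
→ (499850, 23331).  Check: 499850²=249850022500, 459·23331²=249850022499, difference 1.
k=2:  x_2 = 499850·499850+459·23331·23331 = 499700044999,  y_2 = 499850·23331+23331·499850 = 23324000700
k=3:  x_3 = 499850·499700044999+459·23331·23324000700 = 499550134985000450,  y_3 = 499850·23324000700+23331·499700044999 = 23317003499766669

499850 23331
499700044999 23324000700
499550134985000450 23317003499766669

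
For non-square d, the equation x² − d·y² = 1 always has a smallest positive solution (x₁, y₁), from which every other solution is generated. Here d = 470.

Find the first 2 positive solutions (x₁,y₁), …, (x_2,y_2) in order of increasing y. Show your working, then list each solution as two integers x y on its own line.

1691 78
5718961 263796

d=470: √d = [21; 1,2,8,2,1,42] (ℓ=6, even), read p_5/q_5
i=0: a=21 ⇒ p=21, q=1
…
i=4: a=2 ⇒ p=1149, q=53
i=5: a=1 ⇒ p=1691, q=78
fundamental: x₁=1691, y₁=78  (since 2859481 − 470·6084 = 1)
(1691+78√470)^2 = 5718961 + 263796√470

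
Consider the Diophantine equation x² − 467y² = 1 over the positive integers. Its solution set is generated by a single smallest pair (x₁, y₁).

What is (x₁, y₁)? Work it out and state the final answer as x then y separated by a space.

1625626 75225

[21; 1,1,1,1,3,…,1,1,42] for √467; ℓ=14 ⇒ convergent index 13
i=0: a=21 ⇒ p=21, q=1
…
i=7: a=21 ⇒ p=27164, q=1257
…
i=12: a=1 ⇒ p=991929, q=45901
i=13: a=1 ⇒ p=1625626, q=75225
fundamental: x₁=1625626, y₁=75225  (since 2642659891876 − 467·5658800625 = 1)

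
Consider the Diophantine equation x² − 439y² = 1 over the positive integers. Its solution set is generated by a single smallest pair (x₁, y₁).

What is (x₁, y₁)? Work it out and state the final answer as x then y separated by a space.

√439 → a₀=20, period (1,19,1,40); ℓ=4 even so k=3
a_0=20:  p_0=20·1+0=20,  q_0=20·0+1=1
…
a_2=19:  p_2=19·21+20=419,  q_2=19·1+1=20
a_3=1:  p_3=1·419+21=440,  q_3=1·20+1=21
→ (440, 21).  Check: 440²=193600, 439·21²=193599, difference 1.

440 21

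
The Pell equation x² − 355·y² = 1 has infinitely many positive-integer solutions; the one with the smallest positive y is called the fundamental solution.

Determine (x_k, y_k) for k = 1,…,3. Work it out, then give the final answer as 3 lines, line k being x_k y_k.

√355 = [18; 1,5,3,3,1,6,1,3,3,5,1,36, …], period ℓ=12 (even) → k=11
a_0=18:  p_0=18·1+0=18,  q_0=18·0+1=1
a_1=1:  p_1=1·18+1=19,  q_1=1·1+0=1
…
a_3=3:  p_3=3·113+19=358,  q_3=3·6+1=19
…
a_5=1:  p_5=1·1187+358=1545,  q_5=1·63+19=82
…
a_9=3:  p_9=3·46463+12002=151391,  q_9=3·2466+637=8035
a_10=5:  p_10=5·151391+46463=803418,  q_10=5·8035+2466=42641
a_11=1:  p_11=1·803418+151391=954809,  q_11=1·42641+8035=50676
→ (954809, 50676).  Check: 954809²=911660226481, 355·50676²=911660226480, difference 1.
k=2:  x_2 = 954809·954809+355·50676·50676 = 1823320452961,  y_2 = 954809·50676+50676·954809 = 96771801768
k=3:  x_3 = 954809·1823320452961+355·50676·96771801768 = 3481845556741524089,  y_3 = 954809·96771801768+50676·1823320452961 = 184797174548553948

954809 50676
1823320452961 96771801768
3481845556741524089 184797174548553948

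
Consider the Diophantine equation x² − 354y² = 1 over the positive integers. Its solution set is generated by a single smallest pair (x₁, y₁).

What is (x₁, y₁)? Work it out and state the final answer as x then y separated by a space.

d=354: √d = [18; 1,4,2,2,18,2,2,4,1,36] (ℓ=10, even), read p_9/q_9
k=0  a_k=18  p_k/q_k = 18/1
…
k=3  a_k=2  p_k/q_k = 207/11
…
k=8  a_k=4  p_k/q_k = 210294/11177
k=9  a_k=1  p_k/q_k = 258065/13716
→ (258065, 13716).  Check: 258065²=66597544225, 354·13716²=66597544224, difference 1.

258065 13716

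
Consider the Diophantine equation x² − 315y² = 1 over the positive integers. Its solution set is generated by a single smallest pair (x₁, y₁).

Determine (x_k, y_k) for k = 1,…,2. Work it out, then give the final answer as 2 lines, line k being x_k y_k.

[17; 1,2,1,34] for √315; ℓ=4 ⇒ convergent index 3
a_0=17:  p_0=17·1+0=17,  q_0=17·0+1=1
…
a_2=2:  p_2=2·18+17=53,  q_2=2·1+1=3
a_3=1:  p_3=1·53+18=71,  q_3=1·3+1=4
fundamental: x₁=71, y₁=4  (since 5041 − 315·16 = 1)
n=2: (71,4)∘(71,4) = (71·71+315·4·4, 71·4+4·71) = (10081,568)

71 4
10081 568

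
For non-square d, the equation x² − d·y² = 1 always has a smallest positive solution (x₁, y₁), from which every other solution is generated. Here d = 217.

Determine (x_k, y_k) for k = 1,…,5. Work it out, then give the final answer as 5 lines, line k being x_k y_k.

√217 = [14; 1,2,1,2,1,…,2,1,28, …], period ℓ=16 (even) → k=15
a_0=14:  p_0=14·1+0=14,  q_0=14·0+1=1
…
a_3=1:  p_3=1·44+15=59,  q_3=1·3+1=4
…
a_5=1:  p_5=1·162+59=221,  q_5=1·11+4=15
…
a_9=9:  p_9=9·15055+3668=139163,  q_9=9·1022+249=9447
a_10=1:  p_10=1·139163+15055=154218,  q_10=1·9447+1022=10469
a_11=1:  p_11=1·154218+139163=293381,  q_11=1·10469+9447=19916
a_12=2:  p_12=2·293381+154218=740980,  q_12=2·19916+10469=50301
…
a_14=2:  p_14=2·1034361+740980=2809702,  q_14=2·70217+50301=190735
a_15=1:  p_15=1·2809702+1034361=3844063,  q_15=1·190735+70217=260952
→ (3844063, 260952).  Check: 3844063²=14776820347969, 217·260952²=14776820347968, difference 1.
(3844063+260952√217)^2 = 29553640695937 + 2006231855952√217
(3844063+260952√217)^3 = 227212113429087499999 + 15424163293772565000√217
(3844063+260952√217)^4 = 1746835356769087211376615937 + 118582910847096488831334048√217
(3844063+260952√217)^5 = 13429890324095468173938627689764063 + 911680360039229116129595136549048√217

3844063 260952
29553640695937 2006231855952
227212113429087499999 15424163293772565000
1746835356769087211376615937 118582910847096488831334048
13429890324095468173938627689764063 911680360039229116129595136549048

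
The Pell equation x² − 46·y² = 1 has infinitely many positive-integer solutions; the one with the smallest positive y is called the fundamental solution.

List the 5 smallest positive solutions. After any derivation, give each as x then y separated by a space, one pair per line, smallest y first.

24335 3588
1184384449 174627960
57643991108495 8499142809612
2805533046066067201 413653280369188080
136545293294391499564175 20132505147069241043988

[6; 1,3,1,1,2,6,2,1,1,3,1,12] for √46; ℓ=12 ⇒ convergent index 11
a_0=6:  p_0=6·1+0=6,  q_0=6·0+1=1
a_1=1:  p_1=1·6+1=7,  q_1=1·1+0=1
a_2=3:  p_2=3·7+6=27,  q_2=3·1+1=4
a_3=1:  p_3=1·27+7=34,  q_3=1·4+1=5
a_4=1:  p_4=1·34+27=61,  q_4=1·5+4=9
…
a_6=6:  p_6=6·156+61=997,  q_6=6·23+9=147
a_7=2:  p_7=2·997+156=2150,  q_7=2·147+23=317
a_8=1:  p_8=1·2150+997=3147,  q_8=1·317+147=464
a_9=1:  p_9=1·3147+2150=5297,  q_9=1·464+317=781
a_10=3:  p_10=3·5297+3147=19038,  q_10=3·781+464=2807
a_11=1:  p_11=1·19038+5297=24335,  q_11=1·2807+781=3588
(x₁, y₁) = (24335, 3588);  24335² − 46·3588² = 1 ✓
(x_2, y_2) = (24335·24335 + 46·3588·3588, 24335·3588 + 3588·24335) = (1184384449, 174627960)
(x_3, y_3) = (24335·1184384449 + 46·3588·174627960, 24335·174627960 + 3588·1184384449) = (57643991108495, 8499142809612)
(x_4, y_4) = (24335·57643991108495 + 46·3588·8499142809612, 24335·8499142809612 + 3588·57643991108495) = (2805533046066067201, 413653280369188080)
(x_5, y_5) = (24335·2805533046066067201 + 46·3588·413653280369188080, 24335·413653280369188080 + 3588·2805533046066067201) = (136545293294391499564175, 20132505147069241043988)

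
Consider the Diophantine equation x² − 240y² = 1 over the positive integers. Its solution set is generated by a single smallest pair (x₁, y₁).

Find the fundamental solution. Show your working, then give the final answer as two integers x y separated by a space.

[15; 2,30] for √240; ℓ=2 ⇒ convergent index 1
i=0: a=15 ⇒ p=15, q=1
i=1: a=2 ⇒ p=31, q=2
→ (31, 2).  Check: 31²=961, 240·2²=960, difference 1.

31 2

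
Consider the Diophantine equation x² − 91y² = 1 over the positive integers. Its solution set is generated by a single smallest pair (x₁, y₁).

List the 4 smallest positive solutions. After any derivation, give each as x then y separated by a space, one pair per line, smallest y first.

1574 165
4954951 519420
15598184174 1635133995
49103078824801 5147401296840

√91 → a₀=9, period (1,1,5,1,5,1,1,18); ℓ=8 even so k=7
k=0  a_k=9  p_k/q_k = 9/1
k=1  a_k=1  p_k/q_k = 10/1
…
k=3  a_k=5  p_k/q_k = 105/11
…
k=5  a_k=5  p_k/q_k = 725/76
k=6  a_k=1  p_k/q_k = 849/89
k=7  a_k=1  p_k/q_k = 1574/165
→ (1574, 165).  Check: 1574²=2477476, 91·165²=2477475, difference 1.
(x_2, y_2) = (1574·1574 + 91·165·165, 1574·165 + 165·1574) = (4954951, 519420)
(x_3, y_3) = (1574·4954951 + 91·165·519420, 1574·519420 + 165·4954951) = (15598184174, 1635133995)
(x_4, y_4) = (1574·15598184174 + 91·165·1635133995, 1574·1635133995 + 165·15598184174) = (49103078824801, 5147401296840)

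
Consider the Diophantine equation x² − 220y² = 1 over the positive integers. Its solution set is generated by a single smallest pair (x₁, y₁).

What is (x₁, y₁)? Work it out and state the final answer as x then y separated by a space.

89 6

[14; 1,4,1,28] for √220; ℓ=4 ⇒ convergent index 3
a_0=14:  p_0=14·1+0=14,  q_0=14·0+1=1
…
a_2=4:  p_2=4·15+14=74,  q_2=4·1+1=5
a_3=1:  p_3=1·74+15=89,  q_3=1·5+1=6
→ (89, 6).  Check: 89²=7921, 220·6²=7920, difference 1.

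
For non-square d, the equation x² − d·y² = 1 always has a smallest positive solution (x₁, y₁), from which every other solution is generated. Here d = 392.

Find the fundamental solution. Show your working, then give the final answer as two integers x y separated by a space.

99 5

d=392: √d = [19; 1,3,1,38] (ℓ=4, even), read p_3/q_3
a_0=19:  p_0=19·1+0=19,  q_0=19·0+1=1
…
a_2=3:  p_2=3·20+19=79,  q_2=3·1+1=4
a_3=1:  p_3=1·79+20=99,  q_3=1·4+1=5
fundamental: x₁=99, y₁=5  (since 9801 − 392·25 = 1)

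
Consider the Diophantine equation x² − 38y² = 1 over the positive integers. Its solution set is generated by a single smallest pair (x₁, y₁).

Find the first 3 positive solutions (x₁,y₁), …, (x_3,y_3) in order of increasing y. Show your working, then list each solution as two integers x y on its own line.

√38 → a₀=6, period (6,12); ℓ=2 even so k=1
step 0: (6, 1)  from 6·(1,0) + (0,1)
step 1: (37, 6)  from 6·(6,1) + (1,0)
(x₁, y₁) = (37, 6);  37² − 38·6² = 1 ✓
n=2: (37,6)∘(37,6) = (37·37+38·6·6, 37·6+6·37) = (2737,444)
n=3: (2737,444)∘(37,6) = (37·2737+38·6·444, 37·444+6·2737) = (202501,32850)

37 6
2737 444
202501 32850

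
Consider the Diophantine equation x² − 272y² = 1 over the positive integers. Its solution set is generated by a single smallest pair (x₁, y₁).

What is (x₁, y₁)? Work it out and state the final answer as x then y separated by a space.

d=272: √d = [16; 2,32] (ℓ=2, even), read p_1/q_1
a_0=16:  p_0=16·1+0=16,  q_0=16·0+1=1
a_1=2:  p_1=2·16+1=33,  q_1=2·1+0=2
(x₁, y₁) = (33, 2);  33² − 272·2² = 1 ✓

33 2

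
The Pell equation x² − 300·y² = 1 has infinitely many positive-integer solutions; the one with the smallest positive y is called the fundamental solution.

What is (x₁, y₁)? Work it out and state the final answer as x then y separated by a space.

√300 → a₀=17, period (3,8,3,34); ℓ=4 even so k=3
a_0=17:  p_0=17·1+0=17,  q_0=17·0+1=1
a_1=3:  p_1=3·17+1=52,  q_1=3·1+0=3
a_2=8:  p_2=8·52+17=433,  q_2=8·3+1=25
a_3=3:  p_3=3·433+52=1351,  q_3=3·25+3=78
fundamental: x₁=1351, y₁=78  (since 1825201 − 300·6084 = 1)

1351 78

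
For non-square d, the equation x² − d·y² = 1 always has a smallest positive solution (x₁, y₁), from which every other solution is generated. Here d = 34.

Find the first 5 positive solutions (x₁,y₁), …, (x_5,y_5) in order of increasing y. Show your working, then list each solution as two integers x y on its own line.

35 6
2449 420
171395 29394
11995201 2057160
839492675 143971806

[5; 1,4,1,10] for √34; ℓ=4 ⇒ convergent index 3
a_0=5:  p_0=5·1+0=5,  q_0=5·0+1=1
…
a_2=4:  p_2=4·6+5=29,  q_2=4·1+1=5
a_3=1:  p_3=1·29+6=35,  q_3=1·5+1=6
fundamental: x₁=35, y₁=6  (since 1225 − 34·36 = 1)
n=2: (35,6)∘(35,6) = (35·35+34·6·6, 35·6+6·35) = (2449,420)
n=3: (2449,420)∘(35,6) = (35·2449+34·6·420, 35·420+6·2449) = (171395,29394)
n=4: (171395,29394)∘(35,6) = (35·171395+34·6·29394, 35·29394+6·171395) = (11995201,2057160)
n=5: (11995201,2057160)∘(35,6) = (35·11995201+34·6·2057160, 35·2057160+6·11995201) = (839492675,143971806)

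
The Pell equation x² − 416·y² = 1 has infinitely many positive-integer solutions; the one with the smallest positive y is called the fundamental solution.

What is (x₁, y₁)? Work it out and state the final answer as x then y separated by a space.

5201 255

√416 → a₀=20, period (2,1,1,9,1,1,2,40); ℓ=8 even so k=7
i=0: a=20 ⇒ p=20, q=1
i=1: a=2 ⇒ p=41, q=2
i=2: a=1 ⇒ p=61, q=3
i=3: a=1 ⇒ p=102, q=5
i=4: a=9 ⇒ p=979, q=48
i=5: a=1 ⇒ p=1081, q=53
i=6: a=1 ⇒ p=2060, q=101
i=7: a=2 ⇒ p=5201, q=255
→ (5201, 255).  Check: 5201²=27050401, 416·255²=27050400, difference 1.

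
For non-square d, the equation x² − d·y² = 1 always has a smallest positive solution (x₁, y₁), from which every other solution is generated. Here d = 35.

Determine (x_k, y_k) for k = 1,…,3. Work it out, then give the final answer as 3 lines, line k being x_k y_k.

6 1
71 12
846 143

√35 = [5; 1,10, …], period ℓ=2 (even) → k=1
step 0: (5, 1)  from 5·(1,0) + (0,1)
step 1: (6, 1)  from 1·(5,1) + (1,0)
→ (6, 1).  Check: 6²=36, 35·1²=35, difference 1.
n=2: (6,1)∘(6,1) = (6·6+35·1·1, 6·1+1·6) = (71,12)
n=3: (71,12)∘(6,1) = (6·71+35·1·12, 6·12+1·71) = (846,143)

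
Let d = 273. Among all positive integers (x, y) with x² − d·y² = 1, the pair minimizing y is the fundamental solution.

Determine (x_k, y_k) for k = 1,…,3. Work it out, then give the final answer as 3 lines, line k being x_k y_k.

[16; 1,1,10,1,1,32] for √273; ℓ=6 ⇒ convergent index 5
step 0: (16, 1)  from 16·(1,0) + (0,1)
…
step 4: (380, 23)  from 1·(347,21) + (33,2)
step 5: (727, 44)  from 1·(380,23) + (347,21)
(x₁, y₁) = (727, 44);  727² − 273·44² = 1 ✓
n=2: (727,44)∘(727,44) = (727·727+273·44·44, 727·44+44·727) = (1057057,63976)
n=3: (1057057,63976)∘(727,44) = (727·1057057+273·44·63976, 727·63976+44·1057057) = (1536960151,93021060)

727 44
1057057 63976
1536960151 93021060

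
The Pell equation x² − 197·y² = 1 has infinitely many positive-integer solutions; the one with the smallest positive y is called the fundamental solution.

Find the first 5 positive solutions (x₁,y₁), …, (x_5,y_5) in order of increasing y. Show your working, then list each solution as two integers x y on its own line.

393 28
308897 22008
242792649 17298260
190834713217 13596410352
149995841795913 10686761238412

√197 = [14; 28, …], period ℓ=1 (odd) → k=1
step 0: (14, 1)  from 14·(1,0) + (0,1)
step 1: (393, 28)  from 28·(14,1) + (1,0)
→ (393, 28).  Check: 393²=154449, 197·28²=154448, difference 1.
(393+28√197)^2 = 308897 + 22008√197
(393+28√197)^3 = 242792649 + 17298260√197
(393+28√197)^4 = 190834713217 + 13596410352√197
(393+28√197)^5 = 149995841795913 + 10686761238412√197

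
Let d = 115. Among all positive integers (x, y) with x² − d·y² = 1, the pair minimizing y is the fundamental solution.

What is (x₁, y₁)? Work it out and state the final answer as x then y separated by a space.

√115 → a₀=10, period (1,2,1,1,1,1,1,2,1,20); ℓ=10 even so k=9
step 0: (10, 1)  from 10·(1,0) + (0,1)
step 1: (11, 1)  from 1·(10,1) + (1,0)
step 2: (32, 3)  from 2·(11,1) + (10,1)
…
step 4: (75, 7)  from 1·(43,4) + (32,3)
step 5: (118, 11)  from 1·(75,7) + (43,4)
step 6: (193, 18)  from 1·(118,11) + (75,7)
step 7: (311, 29)  from 1·(193,18) + (118,11)
step 8: (815, 76)  from 2·(311,29) + (193,18)
step 9: (1126, 105)  from 1·(815,76) + (311,29)
→ (1126, 105).  Check: 1126²=1267876, 115·105²=1267875, difference 1.

1126 105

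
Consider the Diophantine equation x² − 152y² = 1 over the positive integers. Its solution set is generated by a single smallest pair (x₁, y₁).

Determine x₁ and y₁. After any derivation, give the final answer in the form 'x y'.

√152 = [12; 3,24, …], period ℓ=2 (even) → k=1
k=0  a_k=12  p_k/q_k = 12/1
k=1  a_k=3  p_k/q_k = 37/3
→ (37, 3).  Check: 37²=1369, 152·3²=1368, difference 1.

37 3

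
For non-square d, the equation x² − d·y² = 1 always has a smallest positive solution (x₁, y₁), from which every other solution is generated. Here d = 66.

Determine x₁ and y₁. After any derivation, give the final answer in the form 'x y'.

√66 → a₀=8, period (8,16); ℓ=2 even so k=1
k=0  a_k=8  p_k/q_k = 8/1
k=1  a_k=8  p_k/q_k = 65/8
(x₁, y₁) = (65, 8);  65² − 66·8² = 1 ✓

65 8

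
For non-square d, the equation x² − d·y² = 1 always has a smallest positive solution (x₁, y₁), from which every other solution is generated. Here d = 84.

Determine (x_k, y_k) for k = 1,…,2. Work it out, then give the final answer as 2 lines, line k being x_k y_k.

√84 = [9; 6,18, …], period ℓ=2 (even) → k=1
k=0  a_k=9  p_k/q_k = 9/1
k=1  a_k=6  p_k/q_k = 55/6
(x₁, y₁) = (55, 6);  55² − 84·6² = 1 ✓
k=2:  x_2 = 55·55+84·6·6 = 6049,  y_2 = 55·6+6·55 = 660

55 6
6049 660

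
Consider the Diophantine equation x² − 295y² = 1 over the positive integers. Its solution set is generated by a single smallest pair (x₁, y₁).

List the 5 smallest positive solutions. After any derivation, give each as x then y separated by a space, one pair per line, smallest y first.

√295 → a₀=17, period (5,1,2,3,2,6,2,3,2,1,5,34); ℓ=12 even so k=11
i=0: a=17 ⇒ p=17, q=1
…
i=3: a=2 ⇒ p=292, q=17
i=4: a=3 ⇒ p=979, q=57
i=5: a=2 ⇒ p=2250, q=131
i=6: a=6 ⇒ p=14479, q=843
…
i=8: a=3 ⇒ p=108103, q=6294
i=9: a=2 ⇒ p=247414, q=14405
i=10: a=1 ⇒ p=355517, q=20699
i=11: a=5 ⇒ p=2024999, q=117900
fundamental: x₁=2024999, y₁=117900  (since 4100620950001 − 295·13900410000 = 1)
k=2:  x_2 = 2024999·2024999+295·117900·117900 = 8201241900001,  y_2 = 2024999·117900+117900·2024999 = 477494764200
k=3:  x_3 = 2024999·8201241900001+295·117900·477494764200 = 33215013292518224999,  y_3 = 2024999·477494764200+117900·8201241900001 = 1933852840020353700
k=4:  x_4 = 2024999·33215013292518224999+295·117900·1933852840020353700 = 134520737404664024967600001,  y_4 = 2024999·1933852840020353700+117900·33215013292518224999 = 7832100134376274949528400
k=5:  x_5 = 2024999·134520737404664024967600001+295·117900·7832100134376274949528400 = 544808717447381276777437550624999,  y_5 = 2024999·7832100134376274949528400+117900·134520737404664024967600001 = 31719989880021710940200100589500

2024999 117900
8201241900001 477494764200
33215013292518224999 1933852840020353700
134520737404664024967600001 7832100134376274949528400
544808717447381276777437550624999 31719989880021710940200100589500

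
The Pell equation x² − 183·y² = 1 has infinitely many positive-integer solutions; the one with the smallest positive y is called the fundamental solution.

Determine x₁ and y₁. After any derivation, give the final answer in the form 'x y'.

√183 → a₀=13, period (1,1,8,1,1,26); ℓ=6 even so k=5
a_0=13:  p_0=13·1+0=13,  q_0=13·0+1=1
…
a_4=1:  p_4=1·230+27=257,  q_4=1·17+2=19
a_5=1:  p_5=1·257+230=487,  q_5=1·19+17=36
(x₁, y₁) = (487, 36);  487² − 183·36² = 1 ✓

487 36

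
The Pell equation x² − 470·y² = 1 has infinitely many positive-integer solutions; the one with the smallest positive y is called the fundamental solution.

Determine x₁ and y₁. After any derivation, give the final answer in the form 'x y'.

√470 → a₀=21, period (1,2,8,2,1,42); ℓ=6 even so k=5
i=0: a=21 ⇒ p=21, q=1
…
i=4: a=2 ⇒ p=1149, q=53
i=5: a=1 ⇒ p=1691, q=78
→ (1691, 78).  Check: 1691²=2859481, 470·78²=2859480, difference 1.

1691 78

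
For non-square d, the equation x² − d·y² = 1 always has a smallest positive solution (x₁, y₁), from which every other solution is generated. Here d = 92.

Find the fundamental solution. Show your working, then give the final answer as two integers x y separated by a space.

√92 → a₀=9, period (1,1,2,4,2,1,1,18); ℓ=8 even so k=7
a_0=9:  p_0=9·1+0=9,  q_0=9·0+1=1
…
a_2=1:  p_2=1·10+9=19,  q_2=1·1+1=2
a_3=2:  p_3=2·19+10=48,  q_3=2·2+1=5
a_4=4:  p_4=4·48+19=211,  q_4=4·5+2=22
a_5=2:  p_5=2·211+48=470,  q_5=2·22+5=49
a_6=1:  p_6=1·470+211=681,  q_6=1·49+22=71
a_7=1:  p_7=1·681+470=1151,  q_7=1·71+49=120
(x₁, y₁) = (1151, 120);  1151² − 92·120² = 1 ✓

1151 120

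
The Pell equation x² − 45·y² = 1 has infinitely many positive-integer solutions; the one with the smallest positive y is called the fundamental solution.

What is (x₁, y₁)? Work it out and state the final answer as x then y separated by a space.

√45 → a₀=6, period (1,2,2,2,1,12); ℓ=6 even so k=5
step 0: (6, 1)  from 6·(1,0) + (0,1)
…
step 2: (20, 3)  from 2·(7,1) + (6,1)
…
step 4: (114, 17)  from 2·(47,7) + (20,3)
step 5: (161, 24)  from 1·(114,17) + (47,7)
fundamental: x₁=161, y₁=24  (since 25921 − 45·576 = 1)

161 24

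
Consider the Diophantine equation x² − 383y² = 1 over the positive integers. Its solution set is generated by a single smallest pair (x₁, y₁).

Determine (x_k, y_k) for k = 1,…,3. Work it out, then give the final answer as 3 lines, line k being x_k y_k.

18768 959
704475647 35997024
26443197867024 1351184291905

√383 = [19; 1,1,3,19,3,1,1,38, …], period ℓ=8 (even) → k=7
step 0: (19, 1)  from 19·(1,0) + (0,1)
…
step 2: (39, 2)  from 1·(20,1) + (19,1)
…
step 4: (2642, 135)  from 19·(137,7) + (39,2)
step 5: (8063, 412)  from 3·(2642,135) + (137,7)
step 6: (10705, 547)  from 1·(8063,412) + (2642,135)
step 7: (18768, 959)  from 1·(10705,547) + (8063,412)
→ (18768, 959).  Check: 18768²=352237824, 383·959²=352237823, difference 1.
k=2:  x_2 = 18768·18768+383·959·959 = 704475647,  y_2 = 18768·959+959·18768 = 35997024
k=3:  x_3 = 18768·704475647+383·959·35997024 = 26443197867024,  y_3 = 18768·35997024+959·704475647 = 1351184291905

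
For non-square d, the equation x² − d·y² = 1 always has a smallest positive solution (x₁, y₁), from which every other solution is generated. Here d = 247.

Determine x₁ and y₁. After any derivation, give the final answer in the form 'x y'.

85292 5427

[15; 1,2,1,1,9,1,9,1,1,2,1,30] for √247; ℓ=12 ⇒ convergent index 11
a_0=15:  p_0=15·1+0=15,  q_0=15·0+1=1
…
a_2=2:  p_2=2·16+15=47,  q_2=2·1+1=3
…
a_5=9:  p_5=9·110+63=1053,  q_5=9·7+4=67
…
a_10=2:  p_10=2·24203+12683=61089,  q_10=2·1540+807=3887
a_11=1:  p_11=1·61089+24203=85292,  q_11=1·3887+1540=5427
→ (85292, 5427).  Check: 85292²=7274725264, 247·5427²=7274725263, difference 1.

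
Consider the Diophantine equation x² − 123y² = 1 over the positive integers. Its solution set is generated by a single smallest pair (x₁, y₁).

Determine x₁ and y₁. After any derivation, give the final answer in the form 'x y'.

122 11

√123 → a₀=11, period (11,22); ℓ=2 even so k=1
a_0=11:  p_0=11·1+0=11,  q_0=11·0+1=1
a_1=11:  p_1=11·11+1=122,  q_1=11·1+0=11
(x₁, y₁) = (122, 11);  122² − 123·11² = 1 ✓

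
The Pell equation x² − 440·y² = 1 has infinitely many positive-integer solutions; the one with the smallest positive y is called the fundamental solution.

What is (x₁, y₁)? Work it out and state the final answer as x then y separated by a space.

√440 = [20; 1,40, …], period ℓ=2 (even) → k=1
step 0: (20, 1)  from 20·(1,0) + (0,1)
step 1: (21, 1)  from 1·(20,1) + (1,0)
(x₁, y₁) = (21, 1);  21² − 440·1² = 1 ✓

21 1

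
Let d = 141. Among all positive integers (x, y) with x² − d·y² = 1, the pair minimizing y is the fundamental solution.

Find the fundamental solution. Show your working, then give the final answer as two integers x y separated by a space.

√141 → a₀=11, period (1,6,1,22); ℓ=4 even so k=3
a_0=11:  p_0=11·1+0=11,  q_0=11·0+1=1
…
a_2=6:  p_2=6·12+11=83,  q_2=6·1+1=7
a_3=1:  p_3=1·83+12=95,  q_3=1·7+1=8
(x₁, y₁) = (95, 8);  95² − 141·8² = 1 ✓

95 8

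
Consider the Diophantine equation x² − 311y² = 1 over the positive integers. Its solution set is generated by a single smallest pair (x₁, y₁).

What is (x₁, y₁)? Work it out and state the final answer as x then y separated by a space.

√311 → a₀=17, period (1,1,1,2,1,…,1,1,34); ℓ=16 even so k=15
a_0=17:  p_0=17·1+0=17,  q_0=17·0+1=1
…
a_6=6:  p_6=6·194+141=1305,  q_6=6·11+8=74
…
a_9=3:  p_9=3·71158+4109=217583,  q_9=3·4035+233=12338
a_10=6:  p_10=6·217583+71158=1376656,  q_10=6·12338+4035=78063
a_11=1:  p_11=1·1376656+217583=1594239,  q_11=1·78063+12338=90401
a_12=2:  p_12=2·1594239+1376656=4565134,  q_12=2·90401+78063=258865
a_13=1:  p_13=1·4565134+1594239=6159373,  q_13=1·258865+90401=349266
a_14=1:  p_14=1·6159373+4565134=10724507,  q_14=1·349266+258865=608131
a_15=1:  p_15=1·10724507+6159373=16883880,  q_15=1·608131+349266=957397
(x₁, y₁) = (16883880, 957397);  16883880² − 311·957397² = 1 ✓

16883880 957397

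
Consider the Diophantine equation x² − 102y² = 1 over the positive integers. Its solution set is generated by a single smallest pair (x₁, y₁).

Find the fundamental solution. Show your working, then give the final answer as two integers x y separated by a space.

√102 = [10; 10,20, …], period ℓ=2 (even) → k=1
i=0: a=10 ⇒ p=10, q=1
i=1: a=10 ⇒ p=101, q=10
(x₁, y₁) = (101, 10);  101² − 102·10² = 1 ✓

101 10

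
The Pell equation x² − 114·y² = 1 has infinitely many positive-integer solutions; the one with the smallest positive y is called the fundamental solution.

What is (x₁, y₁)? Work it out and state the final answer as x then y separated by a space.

√114 = [10; 1,2,10,2,1,20, …], period ℓ=6 (even) → k=5
step 0: (10, 1)  from 10·(1,0) + (0,1)
step 1: (11, 1)  from 1·(10,1) + (1,0)
step 2: (32, 3)  from 2·(11,1) + (10,1)
step 3: (331, 31)  from 10·(32,3) + (11,1)
step 4: (694, 65)  from 2·(331,31) + (32,3)
step 5: (1025, 96)  from 1·(694,65) + (331,31)
fundamental: x₁=1025, y₁=96  (since 1050625 − 114·9216 = 1)

1025 96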